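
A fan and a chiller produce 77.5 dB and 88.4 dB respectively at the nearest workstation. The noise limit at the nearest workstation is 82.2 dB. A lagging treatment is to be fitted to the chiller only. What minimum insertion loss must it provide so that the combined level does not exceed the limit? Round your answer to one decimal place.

The untreated sources together contribute 10^(77.5/10) = 5.623e+07, i.e. 77.50 dB.
The limit corresponds to 10^(82.2/10) = 1.660e+08; subtracting the fixed part leaves 1.097e+08 for the chiller, i.e. 80.40 dB.
So the chiller must be reduced from 88.4 to 80.40 dB: IL = 8.00 dB.

8.0 dB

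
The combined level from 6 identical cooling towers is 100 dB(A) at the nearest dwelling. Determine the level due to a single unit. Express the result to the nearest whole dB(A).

For N identical incoherent sources L_total = L₁ + 10·log₁₀ N, so L₁ = 100 − 10·log₁₀(6) = 100 − 7.782.

92 dB(A)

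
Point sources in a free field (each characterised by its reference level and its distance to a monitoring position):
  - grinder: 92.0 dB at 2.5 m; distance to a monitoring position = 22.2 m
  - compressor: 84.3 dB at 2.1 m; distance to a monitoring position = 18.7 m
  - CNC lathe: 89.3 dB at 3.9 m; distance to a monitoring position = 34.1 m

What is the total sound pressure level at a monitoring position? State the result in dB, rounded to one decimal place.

First find each source's level at the receiver (point-source: −20·log₁₀(r/r_ref)), then combine on an intensity basis.
grinder: 92.0 − 20·log₁₀(22.2/2.5) = 92.0 − 18.97 = 73.03 dB.
compressor: 84.3 − 20·log₁₀(18.7/2.1) = 84.3 − 18.99 = 65.31 dB.
CNC lathe: 89.3 − 20·log₁₀(34.1/3.9) = 89.3 − 18.83 = 70.47 dB.
Σ 10^(L/10) = 3.463e+07 → L_total = 10·log₁₀(3.463e+07) = 75.39 dB.

75.4 dB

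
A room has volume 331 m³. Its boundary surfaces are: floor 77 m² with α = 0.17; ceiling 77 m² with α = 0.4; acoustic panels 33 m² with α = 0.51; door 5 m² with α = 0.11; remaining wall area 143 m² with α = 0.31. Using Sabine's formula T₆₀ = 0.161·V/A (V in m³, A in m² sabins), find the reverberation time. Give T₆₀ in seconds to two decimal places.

Summing Sᵢαᵢ: 77·0.17 + 77·0.4 + 33·0.51 + 5·0.11 + 143·0.31 = 105.60 m².
T₆₀ = 0.161 × 331 / 105.60 = 0.505 s.

0.50 s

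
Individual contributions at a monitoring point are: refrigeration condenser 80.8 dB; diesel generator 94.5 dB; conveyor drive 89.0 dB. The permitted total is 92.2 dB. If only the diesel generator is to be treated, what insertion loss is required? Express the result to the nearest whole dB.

Fixed contribution from the other sources: Σ 10^(L/10) = 10^(80.8/10) + 10^(89.0/10) = 9.146e+08 (89.61 dB).
To meet 92.2 dB overall, the treated diesel generator may contribute at most 10^(92.2/10) − 9.146e+08 = 7.450e+08, i.e. 88.72 dB.
So the diesel generator must be reduced from 94.5 to 88.72 dB: IL = 5.78 dB.

6 dB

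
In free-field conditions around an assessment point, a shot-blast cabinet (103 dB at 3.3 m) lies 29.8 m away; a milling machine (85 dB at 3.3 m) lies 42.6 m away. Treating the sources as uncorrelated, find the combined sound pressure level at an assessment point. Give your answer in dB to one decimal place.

First find each source's level at the receiver (point-source: −20·log₁₀(r/r_ref)), then combine on an intensity basis.
shot-blast cabinet: 103 − 20·log₁₀(29.8/3.3) = 103 − 19.11 = 83.89 dB.
milling machine: 85 − 20·log₁₀(42.6/3.3) = 85 − 22.22 = 62.78 dB.
Σ 10^(L/10) = 2.466e+08 → L_total = 10·log₁₀(2.466e+08) = 83.92 dB.

83.9 dB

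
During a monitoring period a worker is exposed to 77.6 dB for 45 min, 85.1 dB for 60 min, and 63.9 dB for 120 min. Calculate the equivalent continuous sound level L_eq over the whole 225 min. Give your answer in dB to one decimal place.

80.0 dB

Weight each interval's intensity by its duration and average over T = 225 min:
Σ tᵢ·10^(Lᵢ/10) = 45·10^(77.6/10) + 60·10^(85.1/10) + 120·10^(63.9/10) = 2.230e+10.
L_eq = 10·log₁₀(2.230e+10/225) = 79.96 dB.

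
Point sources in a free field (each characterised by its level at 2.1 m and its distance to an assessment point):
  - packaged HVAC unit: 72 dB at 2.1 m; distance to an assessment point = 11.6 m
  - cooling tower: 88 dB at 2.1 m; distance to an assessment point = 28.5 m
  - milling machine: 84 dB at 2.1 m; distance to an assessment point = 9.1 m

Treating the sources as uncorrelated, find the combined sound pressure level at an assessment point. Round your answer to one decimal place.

Apply inverse-square spreading to bring every level to the receiver, then sum 10^(L/10).
packaged HVAC unit: 72 − 20·log₁₀(11.6/2.1) = 72 − 14.84 = 57.16 dB.
cooling tower: 88 − 20·log₁₀(28.5/2.1) = 88 − 22.65 = 65.35 dB.
milling machine: 84 − 20·log₁₀(9.1/2.1) = 84 − 12.74 = 71.26 dB.
Σ 10^(L/10) = 1.732e+07 → L_total = 10·log₁₀(1.732e+07) = 72.39 dB.

72.4 dB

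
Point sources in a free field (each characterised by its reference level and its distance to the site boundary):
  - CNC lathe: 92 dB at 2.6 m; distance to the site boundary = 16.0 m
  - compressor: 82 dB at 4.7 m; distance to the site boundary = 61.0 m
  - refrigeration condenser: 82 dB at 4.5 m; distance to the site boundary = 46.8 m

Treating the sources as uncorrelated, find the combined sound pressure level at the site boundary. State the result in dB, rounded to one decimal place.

First find each source's level at the receiver (point-source: −20·log₁₀(r/r_ref)), then combine on an intensity basis.
CNC lathe: 92 − 20·log₁₀(16.0/2.6) = 92 − 15.78 = 76.22 dB.
compressor: 82 − 20·log₁₀(61.0/4.7) = 82 − 22.26 = 59.74 dB.
refrigeration condenser: 82 − 20·log₁₀(46.8/4.5) = 82 − 20.34 = 61.66 dB.
Σ 10^(L/10) = 4.426e+07 → L_total = 10·log₁₀(4.426e+07) = 76.46 dB.

76.5 dB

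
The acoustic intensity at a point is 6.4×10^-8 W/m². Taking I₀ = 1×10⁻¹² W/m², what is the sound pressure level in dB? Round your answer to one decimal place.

Dividing by I₀ shifts the exponent by 12: I/I₀ = 6.4×10^4.
L = 10·(0.8062 + 4) = 48.06 dB.

48.1 dB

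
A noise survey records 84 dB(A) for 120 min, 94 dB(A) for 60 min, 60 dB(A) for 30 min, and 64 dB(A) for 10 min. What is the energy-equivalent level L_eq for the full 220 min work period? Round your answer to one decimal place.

89.2 dB(A)

L_eq = 10·log₁₀[(1/T)·Σ tᵢ·10^(Lᵢ/10)] with T = 220 min.
Σ tᵢ·10^(Lᵢ/10) = 120·10^(84/10) + 60·10^(94/10) + 30·10^(60/10) + 10·10^(64/10) = 1.809e+11.
L_eq = 10·log₁₀(1.809e+11/220) = 89.15 dB(A).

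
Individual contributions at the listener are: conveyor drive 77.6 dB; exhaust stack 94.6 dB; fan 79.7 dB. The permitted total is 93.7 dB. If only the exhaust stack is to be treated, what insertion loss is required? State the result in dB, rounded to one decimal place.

1.2 dB

Fixed contribution from the other sources: Σ 10^(L/10) = 10^(77.6/10) + 10^(79.7/10) = 1.509e+08 (81.79 dB).
The limit corresponds to 10^(93.7/10) = 2.344e+09; subtracting the fixed part leaves 2.193e+09 for the exhaust stack, i.e. 93.41 dB.
Required insertion loss = 94.6 − 93.41 = 1.19 dB.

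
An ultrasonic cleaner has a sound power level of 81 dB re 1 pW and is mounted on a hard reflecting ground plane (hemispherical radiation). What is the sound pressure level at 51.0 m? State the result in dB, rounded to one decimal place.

Free-field hemispherical radiation: L_p = L_w − 10·log₁₀(2π·r²), r = 51.0 m.
2π·r² = 1.634e+04 m², 10·log₁₀ of that is 42.133 dB.
L_p = 81 − 42.133 = 38.87 dB.

38.9 dB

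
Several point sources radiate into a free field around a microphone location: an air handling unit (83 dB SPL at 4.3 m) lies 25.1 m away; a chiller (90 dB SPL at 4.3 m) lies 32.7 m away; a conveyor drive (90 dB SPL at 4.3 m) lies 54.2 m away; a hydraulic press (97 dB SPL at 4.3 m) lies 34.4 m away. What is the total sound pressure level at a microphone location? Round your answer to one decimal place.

80.3 dB SPL

Apply inverse-square spreading to bring every level to the receiver, then sum 10^(L/10).
air handling unit: 83 − 20·log₁₀(25.1/4.3) = 83 − 15.32 = 67.68 dB SPL.
chiller: 90 − 20·log₁₀(32.7/4.3) = 90 − 17.62 = 72.38 dB SPL.
conveyor drive: 90 − 20·log₁₀(54.2/4.3) = 90 − 22.01 = 67.99 dB SPL.
hydraulic press: 97 − 20·log₁₀(34.4/4.3) = 97 − 18.06 = 78.94 dB SPL.
Σ 10^(L/10) = 1.078e+08 → L_total = 10·log₁₀(1.078e+08) = 80.32 dB SPL.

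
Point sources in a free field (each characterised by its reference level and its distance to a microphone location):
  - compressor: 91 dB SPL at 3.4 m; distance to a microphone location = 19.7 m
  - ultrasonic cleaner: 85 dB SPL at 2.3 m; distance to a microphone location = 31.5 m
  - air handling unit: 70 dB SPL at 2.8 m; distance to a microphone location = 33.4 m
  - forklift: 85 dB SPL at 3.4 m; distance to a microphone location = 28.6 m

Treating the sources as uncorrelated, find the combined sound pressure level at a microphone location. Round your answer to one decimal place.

76.4 dB SPL

Apply inverse-square spreading to bring every level to the receiver, then sum 10^(L/10).
compressor: 91 − 20·log₁₀(19.7/3.4) = 91 − 15.26 = 75.74 dB SPL.
ultrasonic cleaner: 85 − 20·log₁₀(31.5/2.3) = 85 − 22.73 = 62.27 dB SPL.
air handling unit: 70 − 20·log₁₀(33.4/2.8) = 70 − 21.53 = 48.47 dB SPL.
forklift: 85 − 20·log₁₀(28.6/3.4) = 85 − 18.50 = 66.50 dB SPL.
Σ 10^(L/10) = 4.372e+07 → L_total = 10·log₁₀(4.372e+07) = 76.41 dB SPL.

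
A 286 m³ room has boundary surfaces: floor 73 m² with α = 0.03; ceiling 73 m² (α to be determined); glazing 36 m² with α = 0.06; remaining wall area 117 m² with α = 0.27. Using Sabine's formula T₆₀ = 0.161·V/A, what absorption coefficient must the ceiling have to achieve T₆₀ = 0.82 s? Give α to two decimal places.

0.28

Required total absorption A = 0.161·286/0.82 = 56.15 m².
Absorption from the other surfaces = 73·0.03 + 36·0.06 + 117·0.27 = 35.94 m², so the ceiling must supply 20.21 m² over 73 m².
α = 20.21/73 = 0.277.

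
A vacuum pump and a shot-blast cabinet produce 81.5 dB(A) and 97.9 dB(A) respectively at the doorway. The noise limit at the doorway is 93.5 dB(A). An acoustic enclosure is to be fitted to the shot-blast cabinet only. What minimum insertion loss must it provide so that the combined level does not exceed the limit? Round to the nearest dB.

5 dB

The untreated sources together contribute 10^(81.5/10) = 1.413e+08, i.e. 81.50 dB(A).
The limit corresponds to 10^(93.5/10) = 2.239e+09; subtracting the fixed part leaves 2.097e+09 for the shot-blast cabinet, i.e. 93.22 dB(A).
Required insertion loss = 97.9 − 93.22 = 4.68 dB.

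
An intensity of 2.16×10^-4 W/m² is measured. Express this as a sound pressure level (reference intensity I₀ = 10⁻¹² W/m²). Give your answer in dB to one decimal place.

L = 10·log₁₀(I/I₀) = 10·log₁₀(2.16×10^-4/10⁻¹²) = 10·log₁₀(2.16×10^8).
L = 10·(0.3345 + 8) = 83.34 dB.

83.3 dB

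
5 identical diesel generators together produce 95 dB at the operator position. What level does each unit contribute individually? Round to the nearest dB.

88 dB

For N identical incoherent sources L_total = L₁ + 10·log₁₀ N, so L₁ = 95 − 10·log₁₀(5) = 95 − 6.990.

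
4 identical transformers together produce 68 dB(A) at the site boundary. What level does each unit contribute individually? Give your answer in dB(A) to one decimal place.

62.0 dB(A)

For N identical incoherent sources L_total = L₁ + 10·log₁₀ N, so L₁ = 68 − 10·log₁₀(4) = 68 − 6.021.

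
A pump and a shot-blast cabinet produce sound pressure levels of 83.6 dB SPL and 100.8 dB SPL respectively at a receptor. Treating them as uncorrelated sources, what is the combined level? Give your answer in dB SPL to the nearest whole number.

101 dB SPL

For uncorrelated sources the intensities add, so convert each level to linear form, sum, and take 10·log₁₀ of the total.
Σ 10^(L/10) = 10^(83.6/10) + 10^(100.8/10) = 1.225e+10.
L_total = 10·log₁₀(1.225e+10) = 100.88 dB SPL.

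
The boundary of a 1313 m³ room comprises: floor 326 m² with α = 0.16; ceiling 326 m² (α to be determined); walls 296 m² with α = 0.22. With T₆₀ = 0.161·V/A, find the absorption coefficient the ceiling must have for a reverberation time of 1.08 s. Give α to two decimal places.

0.24

A = 0.161·V/T₆₀ = 0.161·1313/1.08 = 195.73 m² sabins.
Absorption from the other surfaces = 326·0.16 + 296·0.22 = 117.28 m², so the ceiling must supply 78.45 m² over 326 m².
α = 78.45/326 = 0.241.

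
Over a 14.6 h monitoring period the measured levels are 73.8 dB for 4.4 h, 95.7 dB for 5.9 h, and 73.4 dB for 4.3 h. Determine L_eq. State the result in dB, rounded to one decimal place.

91.8 dB

Weight each interval's intensity by its duration and average over T = 14.6 h:
Σ tᵢ·10^(Lᵢ/10) = 4.4·10^(73.8/10) + 5.9·10^(95.7/10) + 4.3·10^(73.4/10) = 2.212e+10.
L_eq = 10·log₁₀(2.212e+10/14.6) = 91.80 dB.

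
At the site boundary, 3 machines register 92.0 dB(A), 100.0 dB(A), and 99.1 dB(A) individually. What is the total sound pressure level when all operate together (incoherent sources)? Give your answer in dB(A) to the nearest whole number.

For uncorrelated sources the intensities add, so convert each level to linear form, sum, and take 10·log₁₀ of the total.
Σ 10^(L/10) = 10^(92.0/10) + 10^(100.0/10) + 10^(99.1/10) = 1.971e+10.
L_total = 10·log₁₀(1.971e+10) = 102.95 dB(A).

103 dB(A)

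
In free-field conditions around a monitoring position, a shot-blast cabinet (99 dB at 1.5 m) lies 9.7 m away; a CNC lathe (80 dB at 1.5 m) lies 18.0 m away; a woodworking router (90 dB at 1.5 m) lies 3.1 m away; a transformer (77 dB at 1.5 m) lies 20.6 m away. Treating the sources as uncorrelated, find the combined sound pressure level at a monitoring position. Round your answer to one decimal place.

First find each source's level at the receiver (point-source: −20·log₁₀(r/r_ref)), then combine on an intensity basis.
shot-blast cabinet: 99 − 20·log₁₀(9.7/1.5) = 99 − 16.21 = 82.79 dB.
CNC lathe: 80 − 20·log₁₀(18.0/1.5) = 80 − 21.58 = 58.42 dB.
woodworking router: 90 − 20·log₁₀(3.1/1.5) = 90 − 6.31 = 83.69 dB.
transformer: 77 − 20·log₁₀(20.6/1.5) = 77 − 22.76 = 54.24 dB.
Σ 10^(L/10) = 4.250e+08 → L_total = 10·log₁₀(4.250e+08) = 86.28 dB.

86.3 dB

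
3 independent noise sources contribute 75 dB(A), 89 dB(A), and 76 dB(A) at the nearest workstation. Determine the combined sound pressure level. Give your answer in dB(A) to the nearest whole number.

For uncorrelated sources the intensities add, so convert each level to linear form, sum, and take 10·log₁₀ of the total.
Σ 10^(L/10) = 10^(75/10) + 10^(89/10) + 10^(76/10) = 8.658e+08.
L_total = 10·log₁₀(8.658e+08) = 89.37 dB(A).

89 dB(A)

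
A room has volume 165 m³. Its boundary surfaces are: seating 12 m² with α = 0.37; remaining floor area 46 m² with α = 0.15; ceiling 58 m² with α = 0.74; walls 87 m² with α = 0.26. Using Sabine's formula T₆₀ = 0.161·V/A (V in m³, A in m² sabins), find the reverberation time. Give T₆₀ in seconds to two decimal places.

A = Σ Sᵢαᵢ = 12·0.37 + 46·0.15 + 58·0.74 + 87·0.26 = 76.88 m².
T₆₀ = 0.161 × 165 / 76.88 = 0.346 s.

0.35 s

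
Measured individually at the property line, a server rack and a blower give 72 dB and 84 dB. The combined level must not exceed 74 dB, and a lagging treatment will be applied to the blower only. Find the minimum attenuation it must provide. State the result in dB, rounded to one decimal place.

The untreated sources together contribute 10^(72/10) = 1.585e+07, i.e. 72.00 dB.
The limit corresponds to 10^(74/10) = 2.512e+07; subtracting the fixed part leaves 9.270e+06 for the blower, i.e. 69.67 dB.
Required insertion loss = 84 − 69.67 = 14.33 dB.

14.3 dB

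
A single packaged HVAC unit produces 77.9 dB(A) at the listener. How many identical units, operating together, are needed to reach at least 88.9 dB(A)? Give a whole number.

13

Need L₁ + 10·log₁₀ N ≥ 88.9, i.e. log₁₀ N ≥ 1.10.
N ≥ 10^(11.0/10) = 12.589, so N = 13.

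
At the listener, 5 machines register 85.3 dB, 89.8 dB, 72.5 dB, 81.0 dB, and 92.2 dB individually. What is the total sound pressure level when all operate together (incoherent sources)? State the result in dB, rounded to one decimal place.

94.9 dB

Incoherent sources combine by intensity addition: L_total = 10·log₁₀(Σ 10^(L_i/10)).
Σ 10^(L/10) = 10^(85.3/10) + 10^(89.8/10) + 10^(72.5/10) + 10^(81.0/10) + 10^(92.2/10) = 3.097e+09.
L_total = 10·log₁₀(3.097e+09) = 94.91 dB.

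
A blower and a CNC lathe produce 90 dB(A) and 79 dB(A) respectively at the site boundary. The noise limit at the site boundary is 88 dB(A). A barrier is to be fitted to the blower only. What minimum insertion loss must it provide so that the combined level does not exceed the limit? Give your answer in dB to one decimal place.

2.6 dB

The untreated sources together contribute 10^(79/10) = 7.943e+07, i.e. 79.00 dB(A).
The limit corresponds to 10^(88/10) = 6.310e+08; subtracting the fixed part leaves 5.515e+08 for the blower, i.e. 87.42 dB(A).
So the blower must be reduced from 90 to 87.42 dB(A): IL = 2.58 dB.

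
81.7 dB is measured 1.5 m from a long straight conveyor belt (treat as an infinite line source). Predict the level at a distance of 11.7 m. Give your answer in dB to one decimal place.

Line-source attenuation: ΔL = 10·log₁₀(r₂/r₁) = 10·log₁₀(11.7/1.5) = 8.921 dB.
L₂ = 81.7 − 10·log₁₀(11.7/1.5) = 81.7 − 8.921 = 72.78 dB.

72.8 dB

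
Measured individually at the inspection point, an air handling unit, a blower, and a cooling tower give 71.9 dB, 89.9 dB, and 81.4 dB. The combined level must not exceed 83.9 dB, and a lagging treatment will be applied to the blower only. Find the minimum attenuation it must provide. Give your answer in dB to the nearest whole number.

Everything except the blower sums to 10^(71.9/10) + 10^(81.4/10) = 1.535e+08 in linear terms, 81.86 dB.
To meet 83.9 dB overall, the treated blower may contribute at most 10^(83.9/10) − 1.535e+08 = 9.194e+07, i.e. 79.64 dB.
So the blower must be reduced from 89.9 to 79.64 dB: IL = 10.26 dB.

10 dB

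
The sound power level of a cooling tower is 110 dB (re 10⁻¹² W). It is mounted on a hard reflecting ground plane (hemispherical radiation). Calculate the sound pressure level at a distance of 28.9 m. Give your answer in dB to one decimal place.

The power spreads over a hemisphere of area 2π·r², so L_p = L_w − 10·log₁₀(2π·r²).
2π·r² = 5248 m², 10·log₁₀ of that is 37.200 dB.
L_p = 110 − 37.200 = 72.80 dB.

72.8 dB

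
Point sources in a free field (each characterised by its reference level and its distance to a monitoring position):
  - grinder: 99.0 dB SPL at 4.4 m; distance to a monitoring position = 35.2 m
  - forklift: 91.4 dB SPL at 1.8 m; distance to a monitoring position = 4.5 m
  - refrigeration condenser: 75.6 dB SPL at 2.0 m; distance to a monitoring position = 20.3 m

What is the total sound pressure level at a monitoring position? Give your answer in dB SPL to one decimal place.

Propagate each source to the receiver with L = L_ref − 20·log₁₀(r/r_ref), then add intensities.
grinder: 99.0 − 20·log₁₀(35.2/4.4) = 99.0 − 18.06 = 80.94 dB SPL.
forklift: 91.4 − 20·log₁₀(4.5/1.8) = 91.4 − 7.96 = 83.44 dB SPL.
refrigeration condenser: 75.6 − 20·log₁₀(20.3/2.0) = 75.6 − 20.13 = 55.47 dB SPL.
Σ 10^(L/10) = 3.453e+08 → L_total = 10·log₁₀(3.453e+08) = 85.38 dB SPL.

85.4 dB SPL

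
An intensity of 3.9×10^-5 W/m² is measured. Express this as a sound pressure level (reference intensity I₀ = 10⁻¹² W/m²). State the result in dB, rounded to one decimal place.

75.9 dB

L = 10·log₁₀(I/I₀) = 10·log₁₀(3.9×10^-5/10⁻¹²) = 10·log₁₀(3.9×10^7).
L = 10·(0.5911 + 7) = 75.91 dB.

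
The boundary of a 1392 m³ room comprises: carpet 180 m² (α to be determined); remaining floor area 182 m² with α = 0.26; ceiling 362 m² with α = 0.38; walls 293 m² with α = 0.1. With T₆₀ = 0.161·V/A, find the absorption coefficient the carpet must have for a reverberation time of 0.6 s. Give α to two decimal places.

0.89

Required total absorption A = 0.161·1392/0.6 = 373.52 m².
Absorption from the other surfaces = 182·0.26 + 362·0.38 + 293·0.1 = 214.18 m², so the carpet must supply 159.34 m² over 180 m².
α = 159.34/180 = 0.885.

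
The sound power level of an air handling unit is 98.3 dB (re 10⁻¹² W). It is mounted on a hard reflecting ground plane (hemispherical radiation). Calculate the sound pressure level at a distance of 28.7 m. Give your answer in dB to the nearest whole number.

The power spreads over a hemisphere of area 2π·r², so L_p = L_w − 10·log₁₀(2π·r²).
2π·r² = 5175 m², 10·log₁₀ of that is 37.139 dB.
L_p = 98.3 − 37.139 = 61.16 dB.

61 dB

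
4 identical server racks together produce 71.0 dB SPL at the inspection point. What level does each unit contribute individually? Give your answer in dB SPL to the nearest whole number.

Dividing the total intensity by 4 lowers the level by 10·log₁₀ 4 = 6.021 dB: L₁ = 71.0 − 6.021.

65 dB SPL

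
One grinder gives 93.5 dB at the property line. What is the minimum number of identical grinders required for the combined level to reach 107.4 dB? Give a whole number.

N identical sources give L₁ + 10·log₁₀ N, so require 10·log₁₀ N ≥ 107.4 − 93.5 = 13.9 dB.
N ≥ 10^(13.9/10) = 24.547, so N = 25.

25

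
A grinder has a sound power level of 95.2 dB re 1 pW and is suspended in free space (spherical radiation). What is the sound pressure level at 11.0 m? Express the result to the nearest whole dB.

Free-field spherical radiation: L_p = L_w − 10·log₁₀(4π·r²), r = 11.0 m.
4π·r² = 1521 m², 10·log₁₀ of that is 31.820 dB.
L_p = 95.2 − 31.820 = 63.38 dB.

63 dB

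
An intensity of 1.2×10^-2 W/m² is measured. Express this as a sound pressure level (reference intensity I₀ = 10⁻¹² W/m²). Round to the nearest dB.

L = 10·log₁₀(I/I₀) = 10·log₁₀(1.2×10^-2/10⁻¹²) = 10·log₁₀(1.2×10^10).
L = 10·(0.0792 + 10) = 100.79 dB.

101 dB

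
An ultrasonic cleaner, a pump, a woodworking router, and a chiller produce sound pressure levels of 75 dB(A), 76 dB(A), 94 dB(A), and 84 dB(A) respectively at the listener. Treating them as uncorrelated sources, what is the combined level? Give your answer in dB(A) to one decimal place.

94.5 dB(A)

Incoherent sources combine by intensity addition: L_total = 10·log₁₀(Σ 10^(L_i/10)).
Σ 10^(L/10) = 10^(75/10) + 10^(76/10) + 10^(94/10) + 10^(84/10) = 2.835e+09.
L_total = 10·log₁₀(2.835e+09) = 94.52 dB(A).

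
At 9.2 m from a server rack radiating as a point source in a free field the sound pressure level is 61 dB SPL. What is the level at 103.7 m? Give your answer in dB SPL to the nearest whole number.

For a point source, L₂ = L₁ − 20·log₁₀(r₂/r₁).
L₂ = 61 − 20·log₁₀(103.7/9.2) = 61 − 21.040 = 39.96 dB SPL.

40 dB SPL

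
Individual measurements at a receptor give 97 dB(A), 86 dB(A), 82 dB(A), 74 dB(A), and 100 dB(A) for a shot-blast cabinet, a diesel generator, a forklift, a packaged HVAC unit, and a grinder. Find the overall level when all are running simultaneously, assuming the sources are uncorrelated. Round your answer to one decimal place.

For uncorrelated sources the intensities add, so convert each level to linear form, sum, and take 10·log₁₀ of the total.
Σ 10^(L/10) = 10^(97/10) + 10^(86/10) + 10^(82/10) + 10^(74/10) + 10^(100/10) = 1.559e+10.
L_total = 10·log₁₀(1.559e+10) = 101.93 dB(A).

101.9 dB(A)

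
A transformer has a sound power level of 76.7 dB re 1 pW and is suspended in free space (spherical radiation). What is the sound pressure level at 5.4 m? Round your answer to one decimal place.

51.1 dB

Free-field spherical radiation: L_p = L_w − 10·log₁₀(4π·r²), r = 5.4 m.
4π·r² = 366.4 m², 10·log₁₀ of that is 25.640 dB.
L_p = 76.7 − 25.640 = 51.06 dB.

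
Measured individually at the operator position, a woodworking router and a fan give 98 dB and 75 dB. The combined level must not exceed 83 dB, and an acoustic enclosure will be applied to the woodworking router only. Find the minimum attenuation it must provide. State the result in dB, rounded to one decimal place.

15.7 dB

The untreated sources together contribute 10^(75/10) = 3.162e+07, i.e. 75.00 dB.
To meet 83 dB overall, the treated woodworking router may contribute at most 10^(83/10) − 3.162e+07 = 1.679e+08, i.e. 82.25 dB.
Required insertion loss = 98 − 82.25 = 15.75 dB.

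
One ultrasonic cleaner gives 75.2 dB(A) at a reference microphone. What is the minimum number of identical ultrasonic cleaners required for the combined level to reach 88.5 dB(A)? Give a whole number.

22

The shortfall is 88.5 − 75.2 = 13.3 dB, and N units add 10·log₁₀ N, so need 10·log₁₀ N ≥ 13.3.
N ≥ 10^(13.3/10) = 21.380, so N = 22.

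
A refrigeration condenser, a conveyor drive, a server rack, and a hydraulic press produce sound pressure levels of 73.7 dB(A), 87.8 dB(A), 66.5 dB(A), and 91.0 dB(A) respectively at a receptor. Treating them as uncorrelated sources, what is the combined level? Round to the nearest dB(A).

93 dB(A)

For uncorrelated sources the intensities add, so convert each level to linear form, sum, and take 10·log₁₀ of the total.
Σ 10^(L/10) = 10^(73.7/10) + 10^(87.8/10) + 10^(66.5/10) + 10^(91.0/10) = 1.889e+09.
L_total = 10·log₁₀(1.889e+09) = 92.76 dB(A).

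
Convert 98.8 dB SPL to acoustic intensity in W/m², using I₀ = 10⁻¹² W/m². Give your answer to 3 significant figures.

0.00759 W/m²

I = I₀·10^(L/10) = 10⁻¹² × 10^(98.8/10) = 10^(-2.120).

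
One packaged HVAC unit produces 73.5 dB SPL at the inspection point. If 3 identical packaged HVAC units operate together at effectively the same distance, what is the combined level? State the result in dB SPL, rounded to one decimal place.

78.3 dB SPL

N identical incoherent sources raise the level by 10·log₁₀ N.
L_total = 73.5 + 10·log₁₀(3) = 73.5 + 4.771 = 78.27 dB SPL.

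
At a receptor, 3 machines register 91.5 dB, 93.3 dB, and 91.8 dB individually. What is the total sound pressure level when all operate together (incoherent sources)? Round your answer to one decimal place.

Incoherent sources combine by intensity addition: L_total = 10·log₁₀(Σ 10^(L_i/10)).
Σ 10^(L/10) = 10^(91.5/10) + 10^(93.3/10) + 10^(91.8/10) = 5.064e+09.
L_total = 10·log₁₀(5.064e+09) = 97.04 dB.

97.0 dB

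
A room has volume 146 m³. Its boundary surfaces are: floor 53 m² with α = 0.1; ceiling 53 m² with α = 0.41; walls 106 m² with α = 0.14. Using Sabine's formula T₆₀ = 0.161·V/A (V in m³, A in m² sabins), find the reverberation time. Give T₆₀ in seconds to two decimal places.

0.56 s

Total absorption A = 53·0.1 + 53·0.41 + 106·0.14 = 41.87 m² sabins.
T₆₀ = 0.161·V/A = 0.161·146/41.87 = 0.561 s.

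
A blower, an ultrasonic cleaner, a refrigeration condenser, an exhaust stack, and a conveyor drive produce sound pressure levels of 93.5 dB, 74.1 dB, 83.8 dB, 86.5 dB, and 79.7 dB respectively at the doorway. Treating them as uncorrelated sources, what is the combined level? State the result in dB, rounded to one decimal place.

94.8 dB

Incoherent sources combine by intensity addition: L_total = 10·log₁₀(Σ 10^(L_i/10)).
Σ 10^(L/10) = 10^(93.5/10) + 10^(74.1/10) + 10^(83.8/10) + 10^(86.5/10) + 10^(79.7/10) = 3.044e+09.
L_total = 10·log₁₀(3.044e+09) = 94.83 dB.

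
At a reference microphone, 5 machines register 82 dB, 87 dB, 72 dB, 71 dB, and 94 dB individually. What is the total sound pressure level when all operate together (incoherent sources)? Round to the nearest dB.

For uncorrelated sources the intensities add, so convert each level to linear form, sum, and take 10·log₁₀ of the total.
Σ 10^(L/10) = 10^(82/10) + 10^(87/10) + 10^(72/10) + 10^(71/10) + 10^(94/10) = 3.200e+09.
L_total = 10·log₁₀(3.200e+09) = 95.05 dB.

95 dB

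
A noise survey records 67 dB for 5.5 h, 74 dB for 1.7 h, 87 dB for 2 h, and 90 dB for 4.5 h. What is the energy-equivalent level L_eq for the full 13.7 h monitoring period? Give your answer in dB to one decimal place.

86.1 dB

L_eq = 10·log₁₀[(1/T)·Σ tᵢ·10^(Lᵢ/10)] with T = 13.7 h.
Σ tᵢ·10^(Lᵢ/10) = 5.5·10^(67/10) + 1.7·10^(74/10) + 2·10^(87/10) + 4.5·10^(90/10) = 5.573e+09.
L_eq = 10·log₁₀(5.573e+09/13.7) = 86.09 dB.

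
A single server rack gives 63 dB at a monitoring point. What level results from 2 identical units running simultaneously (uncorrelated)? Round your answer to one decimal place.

66.0 dB

N identical incoherent sources raise the level by 10·log₁₀ N.
L_total = 63 + 10·log₁₀(2) = 63 + 3.010 = 66.01 dB.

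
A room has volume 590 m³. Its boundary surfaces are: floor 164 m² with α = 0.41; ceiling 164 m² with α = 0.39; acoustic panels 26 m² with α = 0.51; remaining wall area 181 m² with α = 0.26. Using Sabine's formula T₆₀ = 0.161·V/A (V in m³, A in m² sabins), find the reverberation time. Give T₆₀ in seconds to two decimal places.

A = Σ Sᵢαᵢ = 164·0.41 + 164·0.39 + 26·0.51 + 181·0.26 = 191.52 m².
T₆₀ = 0.161 × 590 / 191.52 = 0.496 s.

0.50 s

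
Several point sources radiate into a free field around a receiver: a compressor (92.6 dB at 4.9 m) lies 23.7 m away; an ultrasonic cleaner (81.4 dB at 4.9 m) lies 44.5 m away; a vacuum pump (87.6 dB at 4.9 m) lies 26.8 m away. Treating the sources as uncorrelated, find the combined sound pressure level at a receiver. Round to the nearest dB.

80 dB

Propagate each source to the receiver with L = L_ref − 20·log₁₀(r/r_ref), then add intensities.
compressor: 92.6 − 20·log₁₀(23.7/4.9) = 92.6 − 13.69 = 78.91 dB.
ultrasonic cleaner: 81.4 − 20·log₁₀(44.5/4.9) = 81.4 − 19.16 = 62.24 dB.
vacuum pump: 87.6 − 20·log₁₀(26.8/4.9) = 87.6 − 14.76 = 72.84 dB.
Σ 10^(L/10) = 9.869e+07 → L_total = 10·log₁₀(9.869e+07) = 79.94 dB.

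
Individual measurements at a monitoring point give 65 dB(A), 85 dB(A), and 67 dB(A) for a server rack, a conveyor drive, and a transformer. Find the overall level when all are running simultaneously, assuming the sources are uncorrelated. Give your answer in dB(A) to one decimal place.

85.1 dB(A)

For uncorrelated sources the intensities add, so convert each level to linear form, sum, and take 10·log₁₀ of the total.
Σ 10^(L/10) = 10^(65/10) + 10^(85/10) + 10^(67/10) = 3.244e+08.
L_total = 10·log₁₀(3.244e+08) = 85.11 dB(A).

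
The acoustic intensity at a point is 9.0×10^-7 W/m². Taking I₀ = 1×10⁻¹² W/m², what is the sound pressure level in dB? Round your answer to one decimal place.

59.5 dB

I/I₀ = 9.0×10^-7/10⁻¹² = 9.0×10^5, and L = 10·log₁₀(I/I₀).
L = 10·(0.9542 + 5) = 59.54 dB.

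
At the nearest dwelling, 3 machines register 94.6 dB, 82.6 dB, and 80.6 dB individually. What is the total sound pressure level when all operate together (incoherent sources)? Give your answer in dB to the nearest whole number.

95 dB

For uncorrelated sources the intensities add, so convert each level to linear form, sum, and take 10·log₁₀ of the total.
Σ 10^(L/10) = 10^(94.6/10) + 10^(82.6/10) + 10^(80.6/10) = 3.181e+09.
L_total = 10·log₁₀(3.181e+09) = 95.03 dB.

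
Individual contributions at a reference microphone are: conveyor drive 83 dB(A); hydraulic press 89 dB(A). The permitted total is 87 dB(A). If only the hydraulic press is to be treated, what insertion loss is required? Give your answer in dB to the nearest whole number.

4 dB

Fixed contribution from the other source: Σ 10^(L/10) = 10^(83/10) = 1.995e+08 (83.00 dB(A)).
To meet 87 dB(A) overall, the treated hydraulic press may contribute at most 10^(87/10) − 1.995e+08 = 3.017e+08, i.e. 84.80 dB(A).
Required insertion loss = 89 − 84.80 = 4.20 dB.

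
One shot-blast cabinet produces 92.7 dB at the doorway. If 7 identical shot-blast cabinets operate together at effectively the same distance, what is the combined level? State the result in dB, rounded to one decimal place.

N identical incoherent sources raise the level by 10·log₁₀ N.
L_total = 92.7 + 10·log₁₀(7) = 92.7 + 8.451 = 101.15 dB.

101.2 dB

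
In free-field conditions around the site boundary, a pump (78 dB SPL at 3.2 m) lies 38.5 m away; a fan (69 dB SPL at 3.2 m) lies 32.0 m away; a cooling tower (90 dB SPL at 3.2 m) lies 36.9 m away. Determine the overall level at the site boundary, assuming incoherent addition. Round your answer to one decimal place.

69.1 dB SPL

First find each source's level at the receiver (point-source: −20·log₁₀(r/r_ref)), then combine on an intensity basis.
pump: 78 − 20·log₁₀(38.5/3.2) = 78 − 21.61 = 56.39 dB SPL.
fan: 69 − 20·log₁₀(32.0/3.2) = 69 − 20.00 = 49.00 dB SPL.
cooling tower: 90 − 20·log₁₀(36.9/3.2) = 90 − 21.24 = 68.76 dB SPL.
Σ 10^(L/10) = 8.036e+06 → L_total = 10·log₁₀(8.036e+06) = 69.05 dB SPL.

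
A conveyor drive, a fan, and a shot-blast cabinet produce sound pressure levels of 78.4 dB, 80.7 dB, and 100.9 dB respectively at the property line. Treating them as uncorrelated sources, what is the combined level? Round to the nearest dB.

For uncorrelated sources the intensities add, so convert each level to linear form, sum, and take 10·log₁₀ of the total.
Σ 10^(L/10) = 10^(78.4/10) + 10^(80.7/10) + 10^(100.9/10) = 1.249e+10.
L_total = 10·log₁₀(1.249e+10) = 100.97 dB.

101 dB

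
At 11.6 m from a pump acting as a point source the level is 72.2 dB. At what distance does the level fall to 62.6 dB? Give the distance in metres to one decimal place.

35.0 m

Point-source spreading drops the level by 20·log₁₀(r₂/r₁); inverting, r₂/r₁ = 10^(ΔL/20).
r₂ = 11.6·10^((72.2−62.6)/20) = 11.6·10^(9.6/20) = 35.03 m.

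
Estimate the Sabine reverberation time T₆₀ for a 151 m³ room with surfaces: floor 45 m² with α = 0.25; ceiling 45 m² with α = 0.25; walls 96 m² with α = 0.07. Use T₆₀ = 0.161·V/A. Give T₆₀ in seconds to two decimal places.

Total absorption A = 45·0.25 + 45·0.25 + 96·0.07 = 29.22 m² sabins.
T₆₀ = 0.161·V/A = 0.161·151/29.22 = 0.832 s.

0.83 s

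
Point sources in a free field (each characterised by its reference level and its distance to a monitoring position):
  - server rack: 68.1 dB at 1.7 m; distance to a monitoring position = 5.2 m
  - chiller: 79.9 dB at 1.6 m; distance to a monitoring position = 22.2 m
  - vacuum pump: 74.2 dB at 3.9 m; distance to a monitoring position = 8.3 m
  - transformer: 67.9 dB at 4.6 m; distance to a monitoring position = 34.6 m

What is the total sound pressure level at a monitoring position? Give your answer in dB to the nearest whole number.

69 dB

First find each source's level at the receiver (point-source: −20·log₁₀(r/r_ref)), then combine on an intensity basis.
server rack: 68.1 − 20·log₁₀(5.2/1.7) = 68.1 − 9.71 = 58.39 dB.
chiller: 79.9 − 20·log₁₀(22.2/1.6) = 79.9 − 22.84 = 57.06 dB.
vacuum pump: 74.2 − 20·log₁₀(8.3/3.9) = 74.2 − 6.56 = 67.64 dB.
transformer: 67.9 − 20·log₁₀(34.6/4.6) = 67.9 − 17.53 = 50.37 dB.
Σ 10^(L/10) = 7.114e+06 → L_total = 10·log₁₀(7.114e+06) = 68.52 dB.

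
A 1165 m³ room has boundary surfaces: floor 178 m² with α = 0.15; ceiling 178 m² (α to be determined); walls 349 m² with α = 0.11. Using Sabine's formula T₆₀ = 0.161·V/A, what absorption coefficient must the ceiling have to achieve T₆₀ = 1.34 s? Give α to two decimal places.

0.42

A = 0.161·V/T₆₀ = 0.161·1165/1.34 = 139.97 m² sabins.
Absorption from the other surfaces = 178·0.15 + 349·0.11 = 65.09 m², so the ceiling must supply 74.88 m² over 178 m².
α = 74.88/178 = 0.421.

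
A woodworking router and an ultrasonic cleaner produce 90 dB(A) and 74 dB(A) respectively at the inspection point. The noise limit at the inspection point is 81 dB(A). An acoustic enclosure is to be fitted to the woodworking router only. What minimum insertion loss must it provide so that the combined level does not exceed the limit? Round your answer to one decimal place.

The untreated sources together contribute 10^(74/10) = 2.512e+07, i.e. 74.00 dB(A).
To meet 81 dB(A) overall, the treated woodworking router may contribute at most 10^(81/10) − 2.512e+07 = 1.008e+08, i.e. 80.03 dB(A).
Required insertion loss = 90 − 80.03 = 9.97 dB.

10.0 dB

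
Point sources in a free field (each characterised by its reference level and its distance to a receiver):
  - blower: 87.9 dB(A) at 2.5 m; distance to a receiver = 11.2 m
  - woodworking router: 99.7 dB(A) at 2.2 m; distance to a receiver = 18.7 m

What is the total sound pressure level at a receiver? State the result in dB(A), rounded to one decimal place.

82.0 dB(A)

Apply inverse-square spreading to bring every level to the receiver, then sum 10^(L/10).
blower: 87.9 − 20·log₁₀(11.2/2.5) = 87.9 − 13.03 = 74.87 dB(A).
woodworking router: 99.7 − 20·log₁₀(18.7/2.2) = 99.7 − 18.59 = 81.11 dB(A).
Σ 10^(L/10) = 1.599e+08 → L_total = 10·log₁₀(1.599e+08) = 82.04 dB(A).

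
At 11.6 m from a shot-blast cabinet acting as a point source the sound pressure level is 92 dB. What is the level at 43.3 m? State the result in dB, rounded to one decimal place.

For a point source, L₂ = L₁ − 20·log₁₀(r₂/r₁).
L₂ = 92 − 20·log₁₀(43.3/11.6) = 92 − 11.441 = 80.56 dB.

80.6 dB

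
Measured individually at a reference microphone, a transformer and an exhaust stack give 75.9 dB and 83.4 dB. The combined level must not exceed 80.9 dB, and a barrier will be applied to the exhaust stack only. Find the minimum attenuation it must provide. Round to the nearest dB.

Everything except the exhaust stack sums to 10^(75.9/10) = 3.890e+07 in linear terms, 75.90 dB.
To meet 80.9 dB overall, the treated exhaust stack may contribute at most 10^(80.9/10) − 3.890e+07 = 8.412e+07, i.e. 79.25 dB.
So the exhaust stack must be reduced from 83.4 to 79.25 dB: IL = 4.15 dB.

4 dB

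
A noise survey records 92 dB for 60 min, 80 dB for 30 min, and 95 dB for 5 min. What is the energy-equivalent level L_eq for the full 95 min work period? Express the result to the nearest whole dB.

91 dB

L_eq = 10·log₁₀[(1/T)·Σ tᵢ·10^(Lᵢ/10)] with T = 95 min.
Σ tᵢ·10^(Lᵢ/10) = 60·10^(92/10) + 30·10^(80/10) + 5·10^(95/10) = 1.139e+11.
L_eq = 10·log₁₀(1.139e+11/95) = 90.79 dB.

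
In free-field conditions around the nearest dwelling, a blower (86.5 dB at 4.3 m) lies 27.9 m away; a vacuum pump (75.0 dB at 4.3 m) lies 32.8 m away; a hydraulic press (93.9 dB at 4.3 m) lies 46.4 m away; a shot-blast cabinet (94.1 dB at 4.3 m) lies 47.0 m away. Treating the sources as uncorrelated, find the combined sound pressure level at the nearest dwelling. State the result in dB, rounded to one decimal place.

Propagate each source to the receiver with L = L_ref − 20·log₁₀(r/r_ref), then add intensities.
blower: 86.5 − 20·log₁₀(27.9/4.3) = 86.5 − 16.24 = 70.26 dB.
vacuum pump: 75.0 − 20·log₁₀(32.8/4.3) = 75.0 − 17.65 = 57.35 dB.
hydraulic press: 93.9 − 20·log₁₀(46.4/4.3) = 93.9 − 20.66 = 73.24 dB.
shot-blast cabinet: 94.1 − 20·log₁₀(47.0/4.3) = 94.1 − 20.77 = 73.33 dB.
Σ 10^(L/10) = 5.375e+07 → L_total = 10·log₁₀(5.375e+07) = 77.30 dB.

77.3 dB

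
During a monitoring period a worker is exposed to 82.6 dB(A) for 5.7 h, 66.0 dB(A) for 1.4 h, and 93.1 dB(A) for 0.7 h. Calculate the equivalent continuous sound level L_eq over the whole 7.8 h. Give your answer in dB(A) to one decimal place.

85.0 dB(A)

Weight each interval's intensity by its duration and average over T = 7.8 h:
Σ tᵢ·10^(Lᵢ/10) = 5.7·10^(82.6/10) + 1.4·10^(66.0/10) + 0.7·10^(93.1/10) = 2.472e+09.
L_eq = 10·log₁₀(2.472e+09/7.8) = 85.01 dB(A).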